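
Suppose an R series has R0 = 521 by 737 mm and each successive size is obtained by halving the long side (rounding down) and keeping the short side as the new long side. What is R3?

R1: ⌊737/2⌋ × 521 = 368 × 521 mm
R2: ⌊521/2⌋ × 368 = 260 × 368 mm
R3: ⌊368/2⌋ × 260 = 184 × 260 mm

184 × 260 mm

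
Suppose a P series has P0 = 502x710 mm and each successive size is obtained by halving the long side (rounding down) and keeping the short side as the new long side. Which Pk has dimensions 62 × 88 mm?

P0: 502 × 710 mm
P1: 355 × 502 mm
P2: 251 × 355 mm
P3: 177 × 251 mm
P4: 125 × 177 mm
P5: 88 × 125 mm
P6: 62 × 88 mm
P7: 44 × 62 mm
→ matches P6.

P6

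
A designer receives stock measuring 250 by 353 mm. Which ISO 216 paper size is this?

Aspect ratio 353/250 ≈ 1.412 — close to the ISO √2 ≈ 1.414.
In the B-series (B0 = 1000 × 1414 mm): B4 = 250 × 353 mm.

B4 (250 × 353 mm)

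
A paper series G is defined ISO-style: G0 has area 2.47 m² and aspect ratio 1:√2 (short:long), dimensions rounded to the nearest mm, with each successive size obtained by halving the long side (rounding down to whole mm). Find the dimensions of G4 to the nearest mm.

Let G0's short side be w mm. w · w√2 = 2.47 m² = 2,470,000 mm², so w ≈ 1321.6 mm and w√2 ≈ 1869.0 mm → G0 = 1322 × 1869 mm.
G1: ⌊1869/2⌋ × 1322 = 934 × 1322 mm
G2: ⌊1322/2⌋ × 934 = 661 × 934 mm
G3: ⌊934/2⌋ × 661 = 467 × 661 mm
G4: ⌊661/2⌋ × 467 = 330 × 467 mm

330 × 467 mm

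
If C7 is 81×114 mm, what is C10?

C8: ⌊114/2⌋ × 81 = 57 × 81 mm
C9: ⌊81/2⌋ × 57 = 40 × 57 mm
C10: ⌊57/2⌋ × 40 = 28 × 40 mm

28 × 40 mm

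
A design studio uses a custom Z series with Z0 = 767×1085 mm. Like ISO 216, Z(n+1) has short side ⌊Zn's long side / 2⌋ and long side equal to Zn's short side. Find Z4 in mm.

Z1 = 542 × 767 mm (from Z0 by 1 halving).
Z2: ⌊767/2⌋ × 542 = 383 × 542 mm
Z3: ⌊542/2⌋ × 383 = 271 × 383 mm
Z4: ⌊383/2⌋ × 271 = 191 × 271 mm

191 × 271 mm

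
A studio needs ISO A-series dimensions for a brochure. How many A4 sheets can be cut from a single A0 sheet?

Each ISO step halves the sheet: 1 × A0 → 2 × A1 → 4 × A2 → 8 × A3 → …
From A0 to A4 is 4 halving steps: 2^4 = 16.

16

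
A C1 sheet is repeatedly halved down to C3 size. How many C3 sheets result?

4

Each ISO step halves the sheet: 1 × C1 → 2 × C2 → 4 × C3
From C1 to C3 is 2 halving steps: 2^2 = 4.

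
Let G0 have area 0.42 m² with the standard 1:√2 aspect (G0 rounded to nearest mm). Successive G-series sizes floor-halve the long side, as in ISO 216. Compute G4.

136 × 192 mm

Let G0's short side be w mm. w · w√2 = 0.42 m² = 420,000 mm², so w ≈ 545.0 mm and w√2 ≈ 770.7 mm → G0 = 545 × 771 mm.
G1: ⌊771/2⌋ × 545 = 385 × 545 mm
G2: ⌊545/2⌋ × 385 = 272 × 385 mm
G3: ⌊385/2⌋ × 272 = 192 × 272 mm
G4: ⌊272/2⌋ × 192 = 136 × 192 mm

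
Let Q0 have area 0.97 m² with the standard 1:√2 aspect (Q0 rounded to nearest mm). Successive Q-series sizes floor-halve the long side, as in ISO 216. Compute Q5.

146 × 207 mm

Let Q0's short side be w mm. w · w√2 = 0.97 m² = 970,000 mm², so w ≈ 828.2 mm and w√2 ≈ 1171.2 mm → Q0 = 828 × 1171 mm.
Q1: ⌊1171/2⌋ × 828 = 585 × 828 mm
Q2: ⌊828/2⌋ × 585 = 414 × 585 mm
Q3: ⌊585/2⌋ × 414 = 292 × 414 mm
Q4: ⌊414/2⌋ × 292 = 207 × 292 mm
Q5: ⌊292/2⌋ × 207 = 146 × 207 mm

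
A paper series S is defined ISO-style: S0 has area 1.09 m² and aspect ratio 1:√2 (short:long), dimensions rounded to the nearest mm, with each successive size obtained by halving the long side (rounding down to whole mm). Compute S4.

219 × 310 mm

Let S0's short side be w mm. w · w√2 = 1.09 m² = 1,090,000 mm², so w ≈ 877.9 mm and w√2 ≈ 1241.6 mm → S0 = 878 × 1242 mm.
S1: ⌊1242/2⌋ × 878 = 621 × 878 mm
S2: ⌊878/2⌋ × 621 = 439 × 621 mm
S3: ⌊621/2⌋ × 439 = 310 × 439 mm
S4: ⌊439/2⌋ × 310 = 219 × 310 mm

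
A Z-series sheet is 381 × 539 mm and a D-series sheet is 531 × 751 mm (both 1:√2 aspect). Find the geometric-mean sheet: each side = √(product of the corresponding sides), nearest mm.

Short side: √(381 · 531) = √202311 ≈ 449.8 → 450 mm
Long side: √(539 · 751) = √404789 ≈ 636.2 → 636 mm

450 × 636 mm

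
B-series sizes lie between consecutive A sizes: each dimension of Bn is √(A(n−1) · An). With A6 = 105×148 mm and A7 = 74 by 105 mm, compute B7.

Short side: √(105 · 74) = √7770 ≈ 88.1 → 88 mm
Long side: √(148 · 105) = √15540 ≈ 124.7 → 125 mm

88 × 125 mm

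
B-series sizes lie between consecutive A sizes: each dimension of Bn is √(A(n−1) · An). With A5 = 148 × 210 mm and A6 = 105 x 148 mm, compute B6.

125 × 176 mm

Short side: √(148 · 105) = √15540 ≈ 124.7 → 125 mm
Long side: √(210 · 148) = √31080 ≈ 176.3 → 176 mm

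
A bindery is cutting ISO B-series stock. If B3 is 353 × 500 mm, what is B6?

B4: ⌊500/2⌋ × 353 = 250 × 353 mm
B5: ⌊353/2⌋ × 250 = 176 × 250 mm
B6: ⌊250/2⌋ × 176 = 125 × 176 mm

125 × 176 mm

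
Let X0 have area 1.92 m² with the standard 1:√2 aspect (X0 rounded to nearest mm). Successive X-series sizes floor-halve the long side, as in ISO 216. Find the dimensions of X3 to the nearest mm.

412 × 582 mm

Let X0's short side be w mm. w · w√2 = 1.92 m² = 1,920,000 mm², so w ≈ 1165.2 mm and w√2 ≈ 1647.8 mm → X0 = 1165 × 1648 mm.
X1: ⌊1648/2⌋ × 1165 = 824 × 1165 mm
X2: ⌊1165/2⌋ × 824 = 582 × 824 mm
X3: ⌊824/2⌋ × 582 = 412 × 582 mm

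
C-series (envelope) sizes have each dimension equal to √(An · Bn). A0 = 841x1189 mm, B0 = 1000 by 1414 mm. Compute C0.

Short side: √(841 · 1000) = √841000 ≈ 917.1 → 917 mm
Long side: √(1189 · 1414) = √1681246 ≈ 1296.6 → 1297 mm

917 × 1297 mm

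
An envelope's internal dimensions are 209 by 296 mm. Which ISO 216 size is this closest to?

A4 (210 × 297 mm)

Aspect ratio 296/209 ≈ 1.416 — close to the ISO √2 ≈ 1.414.
In the A-series (A0 area = 1 m²): A4 = 210 × 297 mm.
Off by 2 mm total — nearest standard size.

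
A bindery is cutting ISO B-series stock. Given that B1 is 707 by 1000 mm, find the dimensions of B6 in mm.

B2: ⌊1000/2⌋ × 707 = 500 × 707 mm
B3: ⌊707/2⌋ × 500 = 353 × 500 mm
B4: ⌊500/2⌋ × 353 = 250 × 353 mm
B5: ⌊353/2⌋ × 250 = 176 × 250 mm
B6: ⌊250/2⌋ × 176 = 125 × 176 mm

125 × 176 mm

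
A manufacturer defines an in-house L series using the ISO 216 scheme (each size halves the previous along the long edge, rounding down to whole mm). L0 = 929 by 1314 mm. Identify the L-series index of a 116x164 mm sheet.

L6

L0: 929 × 1314 mm
L1: 657 × 929 mm
L2: 464 × 657 mm
L3: 328 × 464 mm
L4: 232 × 328 mm
L5: 164 × 232 mm
L6: 116 × 164 mm
L7: 82 × 116 mm
→ matches L6.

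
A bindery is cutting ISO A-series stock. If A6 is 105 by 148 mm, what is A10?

26 × 37 mm

A7: ⌊148/2⌋ × 105 = 74 × 105 mm
A8: ⌊105/2⌋ × 74 = 52 × 74 mm
A9: ⌊74/2⌋ × 52 = 37 × 52 mm
A10: ⌊52/2⌋ × 37 = 26 × 37 mm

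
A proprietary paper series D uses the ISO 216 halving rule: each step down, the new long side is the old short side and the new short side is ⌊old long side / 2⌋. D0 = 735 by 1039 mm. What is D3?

D1: ⌊1039/2⌋ × 735 = 519 × 735 mm
D2: ⌊735/2⌋ × 519 = 367 × 519 mm
D3: ⌊519/2⌋ × 367 = 259 × 367 mm

259 × 367 mm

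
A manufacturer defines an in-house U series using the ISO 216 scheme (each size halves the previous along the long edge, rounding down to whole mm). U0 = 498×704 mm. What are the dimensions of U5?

U1: ⌊704/2⌋ × 498 = 352 × 498 mm
U2: ⌊498/2⌋ × 352 = 249 × 352 mm
U3: ⌊352/2⌋ × 249 = 176 × 249 mm
U4: ⌊249/2⌋ × 176 = 124 × 176 mm
U5: ⌊176/2⌋ × 124 = 88 × 124 mm

88 × 124 mm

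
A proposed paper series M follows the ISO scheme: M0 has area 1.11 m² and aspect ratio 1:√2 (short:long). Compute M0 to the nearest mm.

886 × 1253 mm

Let the short side be w mm. Then w · w√2 = 1.11 m² = 1,110,000 mm².
w² = 1,110,000/√2, so w ≈ 885.9 mm; long side = w√2 ≈ 1252.9 mm.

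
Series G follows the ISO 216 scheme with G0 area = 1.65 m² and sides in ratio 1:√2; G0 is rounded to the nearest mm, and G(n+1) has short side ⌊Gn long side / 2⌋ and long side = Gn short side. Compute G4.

Let G0's short side be w mm. w · w√2 = 1.65 m² = 1,650,000 mm², so w ≈ 1080.2 mm and w√2 ≈ 1527.6 mm → G0 = 1080 × 1528 mm.
G1: ⌊1528/2⌋ × 1080 = 764 × 1080 mm
G2: ⌊1080/2⌋ × 764 = 540 × 764 mm
G3: ⌊764/2⌋ × 540 = 382 × 540 mm
G4: ⌊540/2⌋ × 382 = 270 × 382 mm

270 × 382 mm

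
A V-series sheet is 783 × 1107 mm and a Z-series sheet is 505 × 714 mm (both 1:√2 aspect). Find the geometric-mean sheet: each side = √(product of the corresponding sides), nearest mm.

629 × 889 mm

Short side: √(783 · 505) = √395415 ≈ 628.8 → 629 mm
Long side: √(1107 · 714) = √790398 ≈ 889.0 → 889 mm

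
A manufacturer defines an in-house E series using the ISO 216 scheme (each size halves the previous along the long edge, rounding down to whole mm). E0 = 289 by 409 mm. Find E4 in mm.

E1: ⌊409/2⌋ × 289 = 204 × 289 mm
E2: ⌊289/2⌋ × 204 = 144 × 204 mm
E3: ⌊204/2⌋ × 144 = 102 × 144 mm
E4: ⌊144/2⌋ × 102 = 72 × 102 mm

72 × 102 mm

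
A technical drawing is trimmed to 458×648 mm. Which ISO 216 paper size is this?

C2 (458 × 648 mm)

Aspect ratio 648/458 ≈ 1.415 — close to the ISO √2 ≈ 1.414.
In the C-series (envelope sizes, between A and B): C2 = 458 × 648 mm.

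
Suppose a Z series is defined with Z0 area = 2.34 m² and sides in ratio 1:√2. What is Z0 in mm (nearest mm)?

1286 × 1819 mm

Let the short side be w mm. Then w · w√2 = 2.34 m² = 2,340,000 mm².
w² = 2,340,000/√2, so w ≈ 1286.3 mm; long side = w√2 ≈ 1819.1 mm.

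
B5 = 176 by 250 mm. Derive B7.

88 × 125 mm

B6: ⌊250/2⌋ × 176 = 125 × 176 mm
B7: ⌊176/2⌋ × 125 = 88 × 125 mm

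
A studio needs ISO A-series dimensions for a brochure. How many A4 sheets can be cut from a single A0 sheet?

16

A0 = 841 × 1189 mm; A4 = 210 × 297 mm.
Each halving step doubles the count; 4 steps from A0 to A4.
2^4 = 16.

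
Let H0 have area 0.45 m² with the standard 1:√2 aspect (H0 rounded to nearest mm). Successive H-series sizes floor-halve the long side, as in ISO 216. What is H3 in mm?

Let H0's short side be w mm. w · w√2 = 0.45 m² = 450,000 mm², so w ≈ 564.1 mm and w√2 ≈ 797.7 mm → H0 = 564 × 798 mm.
H1: ⌊798/2⌋ × 564 = 399 × 564 mm
H2: ⌊564/2⌋ × 399 = 282 × 399 mm
H3: ⌊399/2⌋ × 282 = 199 × 282 mm

199 × 282 mm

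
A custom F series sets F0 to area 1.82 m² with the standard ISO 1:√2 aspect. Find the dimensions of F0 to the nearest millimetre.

Let the short side be w mm. Then w · w√2 = 1.82 m² = 1,820,000 mm².
w² = 1,820,000/√2, so w ≈ 1134.4 mm; long side = w√2 ≈ 1604.3 mm.

1134 × 1604 mm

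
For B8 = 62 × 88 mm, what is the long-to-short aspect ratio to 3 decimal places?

1.419

88 / 62 = 1.419
ISO 216 targets √2 ≈ 1.414; the +0.005 deviation is from mm rounding.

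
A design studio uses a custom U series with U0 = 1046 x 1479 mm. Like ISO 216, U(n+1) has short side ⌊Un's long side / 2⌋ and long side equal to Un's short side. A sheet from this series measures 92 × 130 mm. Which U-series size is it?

U7

U0: 1046 × 1479 mm
U1: 739 × 1046 mm
U2: 523 × 739 mm
U3: 369 × 523 mm
U4: 261 × 369 mm
U5: 184 × 261 mm
U6: 130 × 184 mm
U7: 92 × 130 mm
U8: 65 × 92 mm
→ matches U7.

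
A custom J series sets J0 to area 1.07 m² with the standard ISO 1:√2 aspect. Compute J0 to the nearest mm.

870 × 1230 mm

Let the short side be w mm. Then w · w√2 = 1.07 m² = 1,070,000 mm².
w² = 1,070,000/√2, so w ≈ 869.8 mm; long side = w√2 ≈ 1230.1 mm.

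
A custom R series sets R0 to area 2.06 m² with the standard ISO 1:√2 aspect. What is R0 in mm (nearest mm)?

1207 × 1707 mm

Let the short side be w mm. Then w · w√2 = 2.06 m² = 2,060,000 mm².
w² = 2,060,000/√2, so w ≈ 1206.9 mm; long side = w√2 ≈ 1706.8 mm.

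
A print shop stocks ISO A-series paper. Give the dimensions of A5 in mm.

A0 = 841 × 1189 mm (A0 has area 1 m², aspect 1:√2).
A1: ⌊1189/2⌋ × 841 = 594 × 841 mm
A2: ⌊841/2⌋ × 594 = 420 × 594 mm
A3: ⌊594/2⌋ × 420 = 297 × 420 mm
A4: ⌊420/2⌋ × 297 = 210 × 297 mm
A5: ⌊297/2⌋ × 210 = 148 × 210 mm

148 × 210 mm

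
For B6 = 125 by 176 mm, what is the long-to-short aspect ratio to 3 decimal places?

1.408

176 / 125 = 1.408
ISO 216 targets √2 ≈ 1.414; the -0.006 deviation is from mm rounding.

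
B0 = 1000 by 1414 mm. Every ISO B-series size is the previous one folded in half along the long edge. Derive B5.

176 × 250 mm

B1: ⌊1414/2⌋ × 1000 = 707 × 1000 mm
B2: ⌊1000/2⌋ × 707 = 500 × 707 mm
B3: ⌊707/2⌋ × 500 = 353 × 500 mm
B4: ⌊500/2⌋ × 353 = 250 × 353 mm
B5: ⌊353/2⌋ × 250 = 176 × 250 mm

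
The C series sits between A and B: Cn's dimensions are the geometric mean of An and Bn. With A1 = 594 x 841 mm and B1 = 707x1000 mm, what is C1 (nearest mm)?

648 × 917 mm

Short side: √(594 · 707) = √419958 ≈ 648.0 → 648 mm
Long side: √(841 · 1000) = √841000 ≈ 917.1 → 917 mm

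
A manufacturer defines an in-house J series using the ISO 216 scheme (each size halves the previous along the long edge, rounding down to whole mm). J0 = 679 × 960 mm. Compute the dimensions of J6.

84 × 120 mm

J1: ⌊960/2⌋ × 679 = 480 × 679 mm
J2: ⌊679/2⌋ × 480 = 339 × 480 mm
J3: ⌊480/2⌋ × 339 = 240 × 339 mm
J4: ⌊339/2⌋ × 240 = 169 × 240 mm
J5: ⌊240/2⌋ × 169 = 120 × 169 mm
J6: ⌊169/2⌋ × 120 = 84 × 120 mm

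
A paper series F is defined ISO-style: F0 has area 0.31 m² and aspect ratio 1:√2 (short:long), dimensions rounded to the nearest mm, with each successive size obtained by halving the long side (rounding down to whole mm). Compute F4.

Let F0's short side be w mm. w · w√2 = 0.31 m² = 310,000 mm², so w ≈ 468.2 mm and w√2 ≈ 662.1 mm → F0 = 468 × 662 mm.
F1: ⌊662/2⌋ × 468 = 331 × 468 mm
F2: ⌊468/2⌋ × 331 = 234 × 331 mm
F3: ⌊331/2⌋ × 234 = 165 × 234 mm
F4: ⌊234/2⌋ × 165 = 117 × 165 mm

117 × 165 mm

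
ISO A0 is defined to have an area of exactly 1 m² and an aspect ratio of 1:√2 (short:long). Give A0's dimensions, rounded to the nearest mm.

Let the short side be w mm. Then the long side is w√2 and w · w√2 = 10⁶ mm².
w² = 10⁶/√2, so w = 1000 / 2^(1/4) ≈ 840.9 mm; long side = 1000 · 2^(1/4) ≈ 1189.2 mm.

841 × 1189 mm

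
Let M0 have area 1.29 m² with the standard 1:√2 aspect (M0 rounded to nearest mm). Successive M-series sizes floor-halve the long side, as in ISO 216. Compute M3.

Let M0's short side be w mm. w · w√2 = 1.29 m² = 1,290,000 mm², so w ≈ 955.1 mm and w√2 ≈ 1350.7 mm → M0 = 955 × 1351 mm.
M1: ⌊1351/2⌋ × 955 = 675 × 955 mm
M2: ⌊955/2⌋ × 675 = 477 × 675 mm
M3: ⌊675/2⌋ × 477 = 337 × 477 mm

337 × 477 mm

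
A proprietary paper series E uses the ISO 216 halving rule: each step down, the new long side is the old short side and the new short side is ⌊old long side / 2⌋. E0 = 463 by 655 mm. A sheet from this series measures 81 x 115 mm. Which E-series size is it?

E0: 463 × 655 mm
E1: 327 × 463 mm
E2: 231 × 327 mm
E3: 163 × 231 mm
E4: 115 × 163 mm
E5: 81 × 115 mm
E6: 57 × 81 mm
→ matches E5.

E5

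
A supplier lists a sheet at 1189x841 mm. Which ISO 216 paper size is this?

Aspect ratio 1189/841 ≈ 1.414 — close to the ISO √2 ≈ 1.414.
In the A-series (A0 area = 1 m²): A0 = 841 × 1189 mm.

A0 (841 × 1189 mm)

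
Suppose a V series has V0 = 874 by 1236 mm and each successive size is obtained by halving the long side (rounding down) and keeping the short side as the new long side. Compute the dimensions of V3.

309 × 437 mm

V1: ⌊1236/2⌋ × 874 = 618 × 874 mm
V2: ⌊874/2⌋ × 618 = 437 × 618 mm
V3: ⌊618/2⌋ × 437 = 309 × 437 mm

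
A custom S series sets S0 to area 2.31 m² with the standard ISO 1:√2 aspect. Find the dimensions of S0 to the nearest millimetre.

Let the short side be w mm. Then w · w√2 = 2.31 m² = 2,310,000 mm².
w² = 2,310,000/√2, so w ≈ 1278.1 mm; long side = w√2 ≈ 1807.4 mm.

1278 × 1807 mm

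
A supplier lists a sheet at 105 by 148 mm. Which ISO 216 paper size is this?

Aspect ratio 148/105 ≈ 1.410 — close to the ISO √2 ≈ 1.414.
In the A-series (A0 area = 1 m²): A6 = 105 × 148 mm.

A6 (105 × 148 mm)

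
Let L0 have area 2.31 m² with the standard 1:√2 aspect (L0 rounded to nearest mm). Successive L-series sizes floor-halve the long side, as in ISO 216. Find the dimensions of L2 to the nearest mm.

639 × 903 mm

Let L0's short side be w mm. w · w√2 = 2.31 m² = 2,310,000 mm², so w ≈ 1278.1 mm and w√2 ≈ 1807.4 mm → L0 = 1278 × 1807 mm.
L1: ⌊1807/2⌋ × 1278 = 903 × 1278 mm
L2: ⌊1278/2⌋ × 903 = 639 × 903 mm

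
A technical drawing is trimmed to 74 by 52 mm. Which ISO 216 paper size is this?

A8 (52 × 74 mm)

Aspect ratio 74/52 ≈ 1.423 — close to the ISO √2 ≈ 1.414.
In the A-series (A0 area = 1 m²): A8 = 52 × 74 mm.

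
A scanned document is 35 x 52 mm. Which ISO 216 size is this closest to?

A9 (37 × 52 mm)

Aspect ratio 52/35 ≈ 1.486 (ISO target is √2 ≈ 1.414).
In the A-series (A0 area = 1 m²): A9 = 37 × 52 mm.
Off by 2 mm total — nearest standard size.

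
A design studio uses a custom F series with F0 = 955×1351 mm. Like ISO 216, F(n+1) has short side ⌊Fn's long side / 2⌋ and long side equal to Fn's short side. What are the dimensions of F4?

F1: ⌊1351/2⌋ × 955 = 675 × 955 mm
F2: ⌊955/2⌋ × 675 = 477 × 675 mm
F3: ⌊675/2⌋ × 477 = 337 × 477 mm
F4: ⌊477/2⌋ × 337 = 238 × 337 mm

238 × 337 mm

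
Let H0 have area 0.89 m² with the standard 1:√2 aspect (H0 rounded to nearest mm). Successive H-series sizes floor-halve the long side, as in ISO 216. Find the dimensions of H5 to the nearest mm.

140 × 198 mm

Let H0's short side be w mm. w · w√2 = 0.89 m² = 890,000 mm², so w ≈ 793.3 mm and w√2 ≈ 1121.9 mm → H0 = 793 × 1122 mm.
H1: ⌊1122/2⌋ × 793 = 561 × 793 mm
H2: ⌊793/2⌋ × 561 = 396 × 561 mm
H3: ⌊561/2⌋ × 396 = 280 × 396 mm
H4: ⌊396/2⌋ × 280 = 198 × 280 mm
H5: ⌊280/2⌋ × 198 = 140 × 198 mm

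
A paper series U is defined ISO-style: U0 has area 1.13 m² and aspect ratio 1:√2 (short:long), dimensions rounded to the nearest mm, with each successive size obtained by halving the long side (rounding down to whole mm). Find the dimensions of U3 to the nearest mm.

316 × 447 mm

Let U0's short side be w mm. w · w√2 = 1.13 m² = 1,130,000 mm², so w ≈ 893.9 mm and w√2 ≈ 1264.1 mm → U0 = 894 × 1264 mm.
U1: ⌊1264/2⌋ × 894 = 632 × 894 mm
U2: ⌊894/2⌋ × 632 = 447 × 632 mm
U3: ⌊632/2⌋ × 447 = 316 × 447 mm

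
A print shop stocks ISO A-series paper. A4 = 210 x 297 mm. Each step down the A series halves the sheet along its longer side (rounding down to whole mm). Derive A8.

52 × 74 mm

A5: ⌊297/2⌋ × 210 = 148 × 210 mm
A6: ⌊210/2⌋ × 148 = 105 × 148 mm
A7: ⌊148/2⌋ × 105 = 74 × 105 mm
A8: ⌊105/2⌋ × 74 = 52 × 74 mm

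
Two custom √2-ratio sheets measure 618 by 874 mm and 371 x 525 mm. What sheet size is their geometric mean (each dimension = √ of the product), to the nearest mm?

479 × 677 mm

Short side: √(618 · 371) = √229278 ≈ 478.8 → 479 mm
Long side: √(874 · 525) = √458850 ≈ 677.4 → 677 mm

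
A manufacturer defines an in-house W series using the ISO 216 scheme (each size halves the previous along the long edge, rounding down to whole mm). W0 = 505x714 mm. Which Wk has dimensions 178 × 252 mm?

W0: 505 × 714 mm
W1: 357 × 505 mm
W2: 252 × 357 mm
W3: 178 × 252 mm
W4: 126 × 178 mm
→ matches W3.

W3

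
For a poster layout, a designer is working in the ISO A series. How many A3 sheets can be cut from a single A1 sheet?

Each ISO step halves the sheet: 1 × A1 → 2 × A2 → 4 × A3
From A1 to A3 is 2 halving steps: 2^2 = 4.

4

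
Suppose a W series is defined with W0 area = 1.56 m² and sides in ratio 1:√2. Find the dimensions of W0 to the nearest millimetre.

1050 × 1485 mm

Let the short side be w mm. Then w · w√2 = 1.56 m² = 1,560,000 mm².
w² = 1,560,000/√2, so w ≈ 1050.3 mm; long side = w√2 ≈ 1485.3 mm.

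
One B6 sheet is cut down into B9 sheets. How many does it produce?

Each ISO step halves the sheet: 1 × B6 → 2 × B7 → 4 × B8 → 8 × B9
From B6 to B9 is 3 halving steps: 2^3 = 8.

8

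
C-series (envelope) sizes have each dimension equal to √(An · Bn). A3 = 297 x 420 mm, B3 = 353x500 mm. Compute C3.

Short side: √(297 · 353) = √104841 ≈ 323.8 → 324 mm
Long side: √(420 · 500) = √210000 ≈ 458.3 → 458 mm

324 × 458 mm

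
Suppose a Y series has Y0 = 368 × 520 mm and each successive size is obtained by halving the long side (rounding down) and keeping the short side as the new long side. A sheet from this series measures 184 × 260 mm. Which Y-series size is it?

Y0: 368 × 520 mm
Y1: 260 × 368 mm
Y2: 184 × 260 mm
Y3: 130 × 184 mm
→ matches Y2.

Y2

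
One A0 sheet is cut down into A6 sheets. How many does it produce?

A0 = 841 × 1189 mm; A6 = 105 × 148 mm.
Each halving step doubles the count; 6 steps from A0 to A6.
2^6 = 64.

64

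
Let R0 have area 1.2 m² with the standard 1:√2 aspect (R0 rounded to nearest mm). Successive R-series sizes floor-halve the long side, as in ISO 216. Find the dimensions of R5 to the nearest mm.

Let R0's short side be w mm. w · w√2 = 1.2 m² = 1,200,000 mm², so w ≈ 921.2 mm and w√2 ≈ 1302.7 mm → R0 = 921 × 1303 mm.
R1: ⌊1303/2⌋ × 921 = 651 × 921 mm
R2: ⌊921/2⌋ × 651 = 460 × 651 mm
R3: ⌊651/2⌋ × 460 = 325 × 460 mm
R4: ⌊460/2⌋ × 325 = 230 × 325 mm
R5: ⌊325/2⌋ × 230 = 162 × 230 mm

162 × 230 mm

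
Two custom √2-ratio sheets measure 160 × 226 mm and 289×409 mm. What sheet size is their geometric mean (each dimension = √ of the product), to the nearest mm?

215 × 304 mm

Short side: √(160 · 289) = √46240 ≈ 215.0 → 215 mm
Long side: √(226 · 409) = √92434 ≈ 304.0 → 304 mm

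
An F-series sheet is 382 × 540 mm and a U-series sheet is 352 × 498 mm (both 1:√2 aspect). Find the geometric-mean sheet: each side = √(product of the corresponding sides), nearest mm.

367 × 519 mm

Short side: √(382 · 352) = √134464 ≈ 366.7 → 367 mm
Long side: √(540 · 498) = √268920 ≈ 518.6 → 519 mm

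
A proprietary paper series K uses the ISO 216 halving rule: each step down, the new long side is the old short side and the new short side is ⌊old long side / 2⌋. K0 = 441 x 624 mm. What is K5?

78 × 110 mm

K1: ⌊624/2⌋ × 441 = 312 × 441 mm
K2: ⌊441/2⌋ × 312 = 220 × 312 mm
K3: ⌊312/2⌋ × 220 = 156 × 220 mm
K4: ⌊220/2⌋ × 156 = 110 × 156 mm
K5: ⌊156/2⌋ × 110 = 78 × 110 mm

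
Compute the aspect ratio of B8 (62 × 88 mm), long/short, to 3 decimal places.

88 / 62 = 1.419
ISO 216 targets √2 ≈ 1.414; the +0.005 deviation is from mm rounding.

1.419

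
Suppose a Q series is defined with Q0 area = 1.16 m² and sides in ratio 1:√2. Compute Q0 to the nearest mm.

Let the short side be w mm. Then w · w√2 = 1.16 m² = 1,160,000 mm².
w² = 1,160,000/√2, so w ≈ 905.7 mm; long side = w√2 ≈ 1280.8 mm.

906 × 1281 mm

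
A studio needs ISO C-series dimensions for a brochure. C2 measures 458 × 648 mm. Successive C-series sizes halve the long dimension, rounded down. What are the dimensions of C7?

81 × 114 mm

C3: ⌊648/2⌋ × 458 = 324 × 458 mm
C4: ⌊458/2⌋ × 324 = 229 × 324 mm
C5: ⌊324/2⌋ × 229 = 162 × 229 mm
C6: ⌊229/2⌋ × 162 = 114 × 162 mm
C7: ⌊162/2⌋ × 114 = 81 × 114 mm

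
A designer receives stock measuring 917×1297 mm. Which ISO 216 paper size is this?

C0 (917 × 1297 mm)

Aspect ratio 1297/917 ≈ 1.414 — close to the ISO √2 ≈ 1.414.
In the C-series (envelope sizes, between A and B): C0 = 917 × 1297 mm.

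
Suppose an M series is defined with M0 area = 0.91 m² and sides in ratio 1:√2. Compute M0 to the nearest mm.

802 × 1134 mm

Let the short side be w mm. Then w · w√2 = 0.91 m² = 910,000 mm².
w² = 910,000/√2, so w ≈ 802.2 mm; long side = w√2 ≈ 1134.4 mm.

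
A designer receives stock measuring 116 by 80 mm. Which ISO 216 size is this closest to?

Aspect ratio 116/80 ≈ 1.450 (ISO target is √2 ≈ 1.414).
In the C-series (envelope sizes, between A and B): C7 = 81 × 114 mm.
Off by 3 mm total — nearest standard size.

C7 (81 × 114 mm)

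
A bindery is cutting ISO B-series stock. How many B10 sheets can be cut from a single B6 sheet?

B6 = 125 × 176 mm; B10 = 31 × 44 mm.
Each halving step doubles the count; 4 steps from B6 to B10.
2^4 = 16.

16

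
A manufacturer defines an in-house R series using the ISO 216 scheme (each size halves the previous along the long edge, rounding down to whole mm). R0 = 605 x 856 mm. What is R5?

107 × 151 mm

R1: ⌊856/2⌋ × 605 = 428 × 605 mm
R2: ⌊605/2⌋ × 428 = 302 × 428 mm
R3: ⌊428/2⌋ × 302 = 214 × 302 mm
R4: ⌊302/2⌋ × 214 = 151 × 214 mm
R5: ⌊214/2⌋ × 151 = 107 × 151 mm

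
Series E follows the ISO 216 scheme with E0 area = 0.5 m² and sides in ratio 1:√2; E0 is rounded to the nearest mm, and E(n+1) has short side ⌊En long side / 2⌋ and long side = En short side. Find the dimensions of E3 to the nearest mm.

Let E0's short side be w mm. w · w√2 = 0.5 m² = 500,000 mm², so w ≈ 594.6 mm and w√2 ≈ 840.9 mm → E0 = 595 × 841 mm.
E1: ⌊841/2⌋ × 595 = 420 × 595 mm
E2: ⌊595/2⌋ × 420 = 297 × 420 mm
E3: ⌊420/2⌋ × 297 = 210 × 297 mm

210 × 297 mm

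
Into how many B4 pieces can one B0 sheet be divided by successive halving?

B0 = 1000 × 1414 mm; B4 = 250 × 353 mm.
Each halving step doubles the count; 4 steps from B0 to B4.
2^4 = 16.

16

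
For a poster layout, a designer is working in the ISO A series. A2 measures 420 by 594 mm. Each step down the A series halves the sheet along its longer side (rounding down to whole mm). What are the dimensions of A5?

A3: ⌊594/2⌋ × 420 = 297 × 420 mm
A4: ⌊420/2⌋ × 297 = 210 × 297 mm
A5: ⌊297/2⌋ × 210 = 148 × 210 mm

148 × 210 mm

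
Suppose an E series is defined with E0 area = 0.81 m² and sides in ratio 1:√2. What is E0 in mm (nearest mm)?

757 × 1070 mm

Let the short side be w mm. Then w · w√2 = 0.81 m² = 810,000 mm².
w² = 810,000/√2, so w ≈ 756.8 mm; long side = w√2 ≈ 1070.3 mm.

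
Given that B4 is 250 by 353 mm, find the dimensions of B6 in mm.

125 × 176 mm

B5: ⌊353/2⌋ × 250 = 176 × 250 mm
B6: ⌊250/2⌋ × 176 = 125 × 176 mm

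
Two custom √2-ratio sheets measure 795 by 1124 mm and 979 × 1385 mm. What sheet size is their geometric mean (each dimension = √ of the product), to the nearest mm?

882 × 1248 mm

Short side: √(795 · 979) = √778305 ≈ 882.2 → 882 mm
Long side: √(1124 · 1385) = √1556740 ≈ 1247.7 → 1248 mm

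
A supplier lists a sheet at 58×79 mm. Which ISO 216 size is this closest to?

Aspect ratio 79/58 ≈ 1.362 (ISO target is √2 ≈ 1.414).
In the C-series (envelope sizes, between A and B): C8 = 57 × 81 mm.
Off by 3 mm total — nearest standard size.

C8 (57 × 81 mm)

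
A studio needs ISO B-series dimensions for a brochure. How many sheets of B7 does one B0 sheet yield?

Each ISO step halves the sheet: 1 × B0 → 2 × B1 → 4 × B2 → 8 × B3 → …
From B0 to B7 is 7 halving steps: 2^7 = 128.

128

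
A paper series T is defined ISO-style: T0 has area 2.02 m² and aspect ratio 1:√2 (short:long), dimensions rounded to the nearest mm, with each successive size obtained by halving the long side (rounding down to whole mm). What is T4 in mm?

298 × 422 mm

Let T0's short side be w mm. w · w√2 = 2.02 m² = 2,020,000 mm², so w ≈ 1195.1 mm and w√2 ≈ 1690.2 mm → T0 = 1195 × 1690 mm.
T1: ⌊1690/2⌋ × 1195 = 845 × 1195 mm
T2: ⌊1195/2⌋ × 845 = 597 × 845 mm
T3: ⌊845/2⌋ × 597 = 422 × 597 mm
T4: ⌊597/2⌋ × 422 = 298 × 422 mm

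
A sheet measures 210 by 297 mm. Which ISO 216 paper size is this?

Aspect ratio 297/210 ≈ 1.414 — close to the ISO √2 ≈ 1.414.
In the A-series (A0 area = 1 m²): A4 = 210 × 297 mm.

A4 (210 × 297 mm)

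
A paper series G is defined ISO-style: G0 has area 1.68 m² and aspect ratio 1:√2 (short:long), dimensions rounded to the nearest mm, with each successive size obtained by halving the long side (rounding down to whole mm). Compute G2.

Let G0's short side be w mm. w · w√2 = 1.68 m² = 1,680,000 mm², so w ≈ 1089.9 mm and w√2 ≈ 1541.4 mm → G0 = 1090 × 1541 mm.
G1: ⌊1541/2⌋ × 1090 = 770 × 1090 mm
G2: ⌊1090/2⌋ × 770 = 545 × 770 mm

545 × 770 mm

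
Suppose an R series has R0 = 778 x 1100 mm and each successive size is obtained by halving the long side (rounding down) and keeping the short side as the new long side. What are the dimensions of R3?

R1: ⌊1100/2⌋ × 778 = 550 × 778 mm
R2: ⌊778/2⌋ × 550 = 389 × 550 mm
R3: ⌊550/2⌋ × 389 = 275 × 389 mm

275 × 389 mm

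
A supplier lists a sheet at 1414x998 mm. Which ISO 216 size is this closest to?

B0 (1000 × 1414 mm)

Aspect ratio 1414/998 ≈ 1.417 — close to the ISO √2 ≈ 1.414.
In the B-series (B0 = 1000 × 1414 mm): B0 = 1000 × 1414 mm.
Off by 2 mm total — nearest standard size.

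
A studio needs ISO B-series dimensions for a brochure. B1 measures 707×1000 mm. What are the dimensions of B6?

B2: ⌊1000/2⌋ × 707 = 500 × 707 mm
B3: ⌊707/2⌋ × 500 = 353 × 500 mm
B4: ⌊500/2⌋ × 353 = 250 × 353 mm
B5: ⌊353/2⌋ × 250 = 176 × 250 mm
B6: ⌊250/2⌋ × 176 = 125 × 176 mm

125 × 176 mm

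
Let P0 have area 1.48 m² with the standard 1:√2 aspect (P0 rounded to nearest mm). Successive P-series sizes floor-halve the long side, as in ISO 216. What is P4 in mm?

Let P0's short side be w mm. w · w√2 = 1.48 m² = 1,480,000 mm², so w ≈ 1023.0 mm and w√2 ≈ 1446.7 mm → P0 = 1023 × 1447 mm.
P1: ⌊1447/2⌋ × 1023 = 723 × 1023 mm
P2: ⌊1023/2⌋ × 723 = 511 × 723 mm
P3: ⌊723/2⌋ × 511 = 361 × 511 mm
P4: ⌊511/2⌋ × 361 = 255 × 361 mm

255 × 361 mm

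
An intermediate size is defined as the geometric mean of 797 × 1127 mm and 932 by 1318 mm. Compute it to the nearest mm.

862 × 1219 mm

Short side: √(797 · 932) = √742804 ≈ 861.9 → 862 mm
Long side: √(1127 · 1318) = √1485386 ≈ 1218.8 → 1219 mm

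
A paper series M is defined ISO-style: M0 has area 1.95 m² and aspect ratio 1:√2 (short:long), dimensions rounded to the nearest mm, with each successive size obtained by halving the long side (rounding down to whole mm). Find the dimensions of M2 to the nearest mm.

587 × 830 mm

Let M0's short side be w mm. w · w√2 = 1.95 m² = 1,950,000 mm², so w ≈ 1174.2 mm and w√2 ≈ 1660.6 mm → M0 = 1174 × 1661 mm.
M1: ⌊1661/2⌋ × 1174 = 830 × 1174 mm
M2: ⌊1174/2⌋ × 830 = 587 × 830 mm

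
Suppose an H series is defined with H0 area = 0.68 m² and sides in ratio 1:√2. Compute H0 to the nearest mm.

693 × 981 mm

Let the short side be w mm. Then w · w√2 = 0.68 m² = 680,000 mm².
w² = 680,000/√2, so w ≈ 693.4 mm; long side = w√2 ≈ 980.6 mm.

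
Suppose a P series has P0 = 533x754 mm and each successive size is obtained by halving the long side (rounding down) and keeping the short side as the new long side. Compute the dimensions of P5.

94 × 133 mm

P1 = 377 × 533 mm (from P0 by 1 halving).
P2: ⌊533/2⌋ × 377 = 266 × 377 mm
P3: ⌊377/2⌋ × 266 = 188 × 266 mm
P4: ⌊266/2⌋ × 188 = 133 × 188 mm
P5: ⌊188/2⌋ × 133 = 94 × 133 mm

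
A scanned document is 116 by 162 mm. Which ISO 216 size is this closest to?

C6 (114 × 162 mm)

Aspect ratio 162/116 ≈ 1.397 (ISO target is √2 ≈ 1.414).
In the C-series (envelope sizes, between A and B): C6 = 114 × 162 mm.
Off by 2 mm total — nearest standard size.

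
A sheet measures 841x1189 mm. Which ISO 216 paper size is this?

Aspect ratio 1189/841 ≈ 1.414 — close to the ISO √2 ≈ 1.414.
In the A-series (A0 area = 1 m²): A0 = 841 × 1189 mm.

A0 (841 × 1189 mm)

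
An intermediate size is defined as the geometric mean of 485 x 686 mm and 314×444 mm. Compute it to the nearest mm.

Short side: √(485 · 314) = √152290 ≈ 390.2 → 390 mm
Long side: √(686 · 444) = √304584 ≈ 551.9 → 552 mm

390 × 552 mm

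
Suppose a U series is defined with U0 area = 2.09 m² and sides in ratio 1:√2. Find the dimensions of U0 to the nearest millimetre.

1216 × 1719 mm

Let the short side be w mm. Then w · w√2 = 2.09 m² = 2,090,000 mm².
w² = 2,090,000/√2, so w ≈ 1215.7 mm; long side = w√2 ≈ 1719.2 mm.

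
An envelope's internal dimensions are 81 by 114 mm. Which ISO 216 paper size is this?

C7 (81 × 114 mm)

Aspect ratio 114/81 ≈ 1.407 — close to the ISO √2 ≈ 1.414.
In the C-series (envelope sizes, between A and B): C7 = 81 × 114 mm.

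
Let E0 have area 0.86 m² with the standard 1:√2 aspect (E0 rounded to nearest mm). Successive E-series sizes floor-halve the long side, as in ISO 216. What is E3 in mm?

275 × 390 mm

Let E0's short side be w mm. w · w√2 = 0.86 m² = 860,000 mm², so w ≈ 779.8 mm and w√2 ≈ 1102.8 mm → E0 = 780 × 1103 mm.
E1: ⌊1103/2⌋ × 780 = 551 × 780 mm
E2: ⌊780/2⌋ × 551 = 390 × 551 mm
E3: ⌊551/2⌋ × 390 = 275 × 390 mm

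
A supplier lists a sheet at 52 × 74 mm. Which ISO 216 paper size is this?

Aspect ratio 74/52 ≈ 1.423 — close to the ISO √2 ≈ 1.414.
In the A-series (A0 area = 1 m²): A8 = 52 × 74 mm.

A8 (52 × 74 mm)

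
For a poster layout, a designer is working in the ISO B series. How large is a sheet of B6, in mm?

125 × 176 mm

B0 = 1000 × 1414 mm (B0 has a 1000 mm short side, aspect 1:√2).
B1: ⌊1414/2⌋ × 1000 = 707 × 1000 mm
B2: ⌊1000/2⌋ × 707 = 500 × 707 mm
B3: ⌊707/2⌋ × 500 = 353 × 500 mm
B4: ⌊500/2⌋ × 353 = 250 × 353 mm
B5: ⌊353/2⌋ × 250 = 176 × 250 mm
B6: ⌊250/2⌋ × 176 = 125 × 176 mm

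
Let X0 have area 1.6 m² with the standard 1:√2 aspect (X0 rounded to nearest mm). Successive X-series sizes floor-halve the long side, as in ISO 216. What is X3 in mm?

Let X0's short side be w mm. w · w√2 = 1.6 m² = 1,600,000 mm², so w ≈ 1063.7 mm and w√2 ≈ 1504.2 mm → X0 = 1064 × 1504 mm.
X1: ⌊1504/2⌋ × 1064 = 752 × 1064 mm
X2: ⌊1064/2⌋ × 752 = 532 × 752 mm
X3: ⌊752/2⌋ × 532 = 376 × 532 mm

376 × 532 mm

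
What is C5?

C0 = 917 × 1297 mm (C0 is the geometric mean of A0 and B0, aspect 1:√2).
C1: ⌊1297/2⌋ × 917 = 648 × 917 mm
C2: ⌊917/2⌋ × 648 = 458 × 648 mm
C3: ⌊648/2⌋ × 458 = 324 × 458 mm
C4: ⌊458/2⌋ × 324 = 229 × 324 mm
C5: ⌊324/2⌋ × 229 = 162 × 229 mm

162 × 229 mm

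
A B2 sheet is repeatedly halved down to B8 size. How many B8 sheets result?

64

Each ISO step halves the sheet: 1 × B2 → 2 × B3 → 4 × B4 → 8 × B5 → …
From B2 to B8 is 6 halving steps: 2^6 = 64.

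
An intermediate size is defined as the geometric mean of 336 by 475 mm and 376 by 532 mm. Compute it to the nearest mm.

355 × 503 mm

Short side: √(336 · 376) = √126336 ≈ 355.4 → 355 mm
Long side: √(475 · 532) = √252700 ≈ 502.7 → 503 mm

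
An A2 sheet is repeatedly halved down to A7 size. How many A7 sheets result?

32

Each ISO step halves the sheet: 1 × A2 → 2 × A3 → 4 × A4 → 8 × A5 → …
From A2 to A7 is 5 halving steps: 2^5 = 32.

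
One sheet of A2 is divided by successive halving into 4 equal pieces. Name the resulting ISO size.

4 = 2^2, so 2 halving steps.
A2 → A3 → … → A4 after 2 steps.

A4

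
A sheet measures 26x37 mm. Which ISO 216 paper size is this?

Aspect ratio 37/26 ≈ 1.423 — close to the ISO √2 ≈ 1.414.
In the A-series (A0 area = 1 m²): A10 = 26 × 37 mm.

A10 (26 × 37 mm)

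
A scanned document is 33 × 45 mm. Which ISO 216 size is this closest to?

B10 (31 × 44 mm)

Aspect ratio 45/33 ≈ 1.364 (ISO target is √2 ≈ 1.414).
In the B-series (B0 = 1000 × 1414 mm): B10 = 31 × 44 mm.
Off by 3 mm total — nearest standard size.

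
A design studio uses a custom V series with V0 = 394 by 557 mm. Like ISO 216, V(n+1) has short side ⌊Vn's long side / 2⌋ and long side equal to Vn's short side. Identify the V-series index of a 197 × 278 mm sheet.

V2

V0: 394 × 557 mm
V1: 278 × 394 mm
V2: 197 × 278 mm
V3: 139 × 197 mm
→ matches V2.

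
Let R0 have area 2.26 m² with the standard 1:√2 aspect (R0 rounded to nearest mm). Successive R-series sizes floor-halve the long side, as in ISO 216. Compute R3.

447 × 632 mm

Let R0's short side be w mm. w · w√2 = 2.26 m² = 2,260,000 mm², so w ≈ 1264.1 mm and w√2 ≈ 1787.8 mm → R0 = 1264 × 1788 mm.
R1: ⌊1788/2⌋ × 1264 = 894 × 1264 mm
R2: ⌊1264/2⌋ × 894 = 632 × 894 mm
R3: ⌊894/2⌋ × 632 = 447 × 632 mm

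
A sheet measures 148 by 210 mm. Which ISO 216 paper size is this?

Aspect ratio 210/148 ≈ 1.419 — close to the ISO √2 ≈ 1.414.
In the A-series (A0 area = 1 m²): A5 = 148 × 210 mm.

A5 (148 × 210 mm)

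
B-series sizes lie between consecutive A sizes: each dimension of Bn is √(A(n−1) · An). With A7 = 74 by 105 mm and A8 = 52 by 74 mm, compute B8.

Short side: √(74 · 52) = √3848 ≈ 62.0 → 62 mm
Long side: √(105 · 74) = √7770 ≈ 88.1 → 88 mm

62 × 88 mm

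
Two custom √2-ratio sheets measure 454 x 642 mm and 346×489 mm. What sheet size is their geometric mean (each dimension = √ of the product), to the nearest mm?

Short side: √(454 · 346) = √157084 ≈ 396.3 → 396 mm
Long side: √(642 · 489) = √313938 ≈ 560.3 → 560 mm

396 × 560 mm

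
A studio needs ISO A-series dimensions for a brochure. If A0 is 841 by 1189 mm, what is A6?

A1: ⌊1189/2⌋ × 841 = 594 × 841 mm
A2: ⌊841/2⌋ × 594 = 420 × 594 mm
A3: ⌊594/2⌋ × 420 = 297 × 420 mm
A4: ⌊420/2⌋ × 297 = 210 × 297 mm
A5: ⌊297/2⌋ × 210 = 148 × 210 mm
A6: ⌊210/2⌋ × 148 = 105 × 148 mm

105 × 148 mm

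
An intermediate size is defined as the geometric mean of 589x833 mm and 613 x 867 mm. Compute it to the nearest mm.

601 × 850 mm

Short side: √(589 · 613) = √361057 ≈ 600.9 → 601 mm
Long side: √(833 · 867) = √722211 ≈ 849.8 → 850 mm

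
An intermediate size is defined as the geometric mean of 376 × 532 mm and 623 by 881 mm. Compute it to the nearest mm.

484 × 685 mm

Short side: √(376 · 623) = √234248 ≈ 484.0 → 484 mm
Long side: √(532 · 881) = √468692 ≈ 684.6 → 685 mm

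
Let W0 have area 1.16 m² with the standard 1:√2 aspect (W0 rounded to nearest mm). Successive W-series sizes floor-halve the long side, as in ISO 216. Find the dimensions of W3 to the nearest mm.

Let W0's short side be w mm. w · w√2 = 1.16 m² = 1,160,000 mm², so w ≈ 905.7 mm and w√2 ≈ 1280.8 mm → W0 = 906 × 1281 mm.
W1: ⌊1281/2⌋ × 906 = 640 × 906 mm
W2: ⌊906/2⌋ × 640 = 453 × 640 mm
W3: ⌊640/2⌋ × 453 = 320 × 453 mm

320 × 453 mm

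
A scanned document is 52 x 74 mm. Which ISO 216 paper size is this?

Aspect ratio 74/52 ≈ 1.423 — close to the ISO √2 ≈ 1.414.
In the A-series (A0 area = 1 m²): A8 = 52 × 74 mm.

A8 (52 × 74 mm)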